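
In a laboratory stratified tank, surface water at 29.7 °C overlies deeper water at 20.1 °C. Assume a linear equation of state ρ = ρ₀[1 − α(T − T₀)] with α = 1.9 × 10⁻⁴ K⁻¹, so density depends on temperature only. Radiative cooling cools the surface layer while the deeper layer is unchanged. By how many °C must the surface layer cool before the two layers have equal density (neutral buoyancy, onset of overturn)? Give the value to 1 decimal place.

With temperature the only control, equal density requires T_surf′ = T_deep.
T_surf′ = 20.1 °C.
Cooling required: 29.7 − 20.1 = 9.6 °C.

9.6 °C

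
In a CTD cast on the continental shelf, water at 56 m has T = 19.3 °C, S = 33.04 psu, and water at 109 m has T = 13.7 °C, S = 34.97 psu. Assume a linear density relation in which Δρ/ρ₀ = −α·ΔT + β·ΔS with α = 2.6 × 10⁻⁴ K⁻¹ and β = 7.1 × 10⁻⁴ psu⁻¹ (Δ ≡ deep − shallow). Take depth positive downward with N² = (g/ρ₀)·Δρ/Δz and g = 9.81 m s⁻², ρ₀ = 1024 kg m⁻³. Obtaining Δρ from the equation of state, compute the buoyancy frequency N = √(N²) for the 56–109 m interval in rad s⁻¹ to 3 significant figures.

ΔT = -5.6 K, ΔS = +1.93 psu (deep − shallow).
Δρ/ρ₀ = −αΔT + βΔS = 1.456 × 10⁻³ + 1.3703 × 10⁻³ = 2.8263 × 10⁻³, so Δρ ≈ 2.894 kg m⁻³.
N² = (g/ρ₀)·Δρ/Δz = g·(Δρ/ρ₀)/Δz = 9.81 × 2.8263 × 10⁻³ / 53 = 5.2313 × 10⁻⁴ s⁻².
N = √(5.2313 × 10⁻⁴) = 0.022872 rad s⁻¹ ≈ 0.0229 rad s⁻¹.

0.0229 rad s⁻¹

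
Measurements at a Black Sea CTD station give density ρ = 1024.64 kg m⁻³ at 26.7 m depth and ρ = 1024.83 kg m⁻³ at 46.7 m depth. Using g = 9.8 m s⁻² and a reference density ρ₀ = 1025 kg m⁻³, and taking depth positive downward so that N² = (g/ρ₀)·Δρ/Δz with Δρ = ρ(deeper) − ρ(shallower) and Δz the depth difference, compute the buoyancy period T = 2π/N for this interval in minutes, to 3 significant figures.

11.0 min

Δρ = 1024.83 − 1024.64 = 0.19 kg m⁻³ over Δz = 46.7 − 26.7 = 20 m.
N² = (9.8/1025) × (0.19/20) = 9.0829 × 10⁻⁵ s⁻².
N = √(9.0829 × 10⁻⁵) = 9.5304 × 10⁻³ rad s⁻¹, so T = 2π/N = 659.28 s = 10.988 min ≈ 11.0 min.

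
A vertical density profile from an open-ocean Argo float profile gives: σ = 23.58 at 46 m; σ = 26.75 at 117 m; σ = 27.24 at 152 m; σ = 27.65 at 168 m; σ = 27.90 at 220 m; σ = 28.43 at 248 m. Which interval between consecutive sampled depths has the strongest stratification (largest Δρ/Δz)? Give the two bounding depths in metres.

Compute the density gradient over each adjacent pair:
  46–117 m: Δρ/Δz = 3.17/71 = 0.045 kg m⁻⁴
  117–152 m: Δρ/Δz = 0.49/35 = 0.014 kg m⁻⁴
  152–168 m: Δρ/Δz = 0.41/16 = 0.026 kg m⁻⁴
  168–220 m: Δρ/Δz = 0.25/52 = 4.8 × 10⁻³ kg m⁻⁴
  220–248 m: Δρ/Δz = 0.53/28 = 0.019 kg m⁻⁴
The largest gradient is in the 46–117 m interval — the pycnocline.

46–117 m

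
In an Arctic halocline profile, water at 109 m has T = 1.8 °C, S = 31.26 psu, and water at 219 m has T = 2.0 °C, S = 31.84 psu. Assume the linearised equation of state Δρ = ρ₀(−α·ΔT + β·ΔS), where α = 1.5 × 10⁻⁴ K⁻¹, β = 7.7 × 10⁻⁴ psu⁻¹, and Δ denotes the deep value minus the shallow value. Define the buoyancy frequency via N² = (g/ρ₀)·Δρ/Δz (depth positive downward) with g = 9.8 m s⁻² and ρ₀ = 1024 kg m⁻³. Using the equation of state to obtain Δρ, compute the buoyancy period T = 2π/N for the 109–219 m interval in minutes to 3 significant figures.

ΔT = +0.2 K, ΔS = +0.58 psu (deep − shallow).
Δρ/ρ₀ = −αΔT + βΔS = -3.00 × 10⁻⁵ + 4.466 × 10⁻⁴ = 4.166 × 10⁻⁴, so Δρ ≈ 0.4266 kg m⁻³.
N² = (g/ρ₀)·Δρ/Δz = g·(Δρ/ρ₀)/Δz = 9.8 × 4.166 × 10⁻⁴ / 110 = 3.7115 × 10⁻⁵ s⁻².
N = √(3.7115 × 10⁻⁵) = 6.0922 × 10⁻³ rad s⁻¹ → T = 2π/N = 1.0313 × 10³ s = 17.188 min ≈ 17.2 min.

17.2 min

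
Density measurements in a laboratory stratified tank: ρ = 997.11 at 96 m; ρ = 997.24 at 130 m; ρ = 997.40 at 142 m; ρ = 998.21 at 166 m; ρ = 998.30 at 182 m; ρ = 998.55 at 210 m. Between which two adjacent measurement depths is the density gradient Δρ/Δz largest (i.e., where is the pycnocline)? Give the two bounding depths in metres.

142–166 m

Compute the density gradient over each adjacent pair:
  96–130 m: Δρ/Δz = 0.13/34 = 3.8 × 10⁻³ kg m⁻⁴
  130–142 m: Δρ/Δz = 0.16/12 = 0.013 kg m⁻⁴
  142–166 m: Δρ/Δz = 0.81/24 = 0.034 kg m⁻⁴
  166–182 m: Δρ/Δz = 0.09/16 = 5.6 × 10⁻³ kg m⁻⁴
  182–210 m: Δρ/Δz = 0.25/28 = 8.9 × 10⁻³ kg m⁻⁴
The largest gradient is in the 142–166 m interval — the pycnocline.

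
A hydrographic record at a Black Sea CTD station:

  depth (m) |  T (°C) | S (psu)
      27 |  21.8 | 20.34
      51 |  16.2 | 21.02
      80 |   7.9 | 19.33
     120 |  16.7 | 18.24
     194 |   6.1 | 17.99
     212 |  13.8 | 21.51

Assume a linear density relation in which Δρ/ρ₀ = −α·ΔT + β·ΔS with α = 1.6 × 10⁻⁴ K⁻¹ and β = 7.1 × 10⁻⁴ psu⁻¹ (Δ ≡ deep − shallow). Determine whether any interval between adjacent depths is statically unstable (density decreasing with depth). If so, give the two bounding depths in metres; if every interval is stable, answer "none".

Evaluate Δρ/ρ₀ = −αΔT + βΔS across each adjacent pair:
  27–51 m: −αΔT+βΔS = −(1.6 × 10⁻⁴)(-5.6)+(7.1 × 10⁻⁴)(+0.68) = 1.4 × 10⁻³ → stable
  51–80 m: −αΔT+βΔS = −(1.6 × 10⁻⁴)(-8.3)+(7.1 × 10⁻⁴)(-1.69) = 1.3 × 10⁻⁴ → stable
  80–120 m: −αΔT+βΔS = −(1.6 × 10⁻⁴)(+8.8)+(7.1 × 10⁻⁴)(-1.09) = -2.2 × 10⁻³ → UNSTABLE
  120–194 m: −αΔT+βΔS = −(1.6 × 10⁻⁴)(-10.6)+(7.1 × 10⁻⁴)(-0.25) = 1.5 × 10⁻³ → stable
  194–212 m: −αΔT+βΔS = −(1.6 × 10⁻⁴)(+7.7)+(7.1 × 10⁻⁴)(+3.52) = 1.3 × 10⁻³ → stable
The 80–120 m interval has Δρ < 0: lighter water underlies denser water.

80–120 m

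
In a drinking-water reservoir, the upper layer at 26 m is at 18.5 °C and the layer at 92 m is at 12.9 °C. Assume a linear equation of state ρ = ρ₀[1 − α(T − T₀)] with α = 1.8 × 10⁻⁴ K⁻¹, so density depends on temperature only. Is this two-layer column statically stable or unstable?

ΔT = 12.9 − 18.5 = -5.6 K, so Δρ/ρ₀ = −αΔT = 1.008 × 10⁻³.
Δρ/ρ₀ > 0, so Δρ > 0: deeper water is denser → statically stable.

stable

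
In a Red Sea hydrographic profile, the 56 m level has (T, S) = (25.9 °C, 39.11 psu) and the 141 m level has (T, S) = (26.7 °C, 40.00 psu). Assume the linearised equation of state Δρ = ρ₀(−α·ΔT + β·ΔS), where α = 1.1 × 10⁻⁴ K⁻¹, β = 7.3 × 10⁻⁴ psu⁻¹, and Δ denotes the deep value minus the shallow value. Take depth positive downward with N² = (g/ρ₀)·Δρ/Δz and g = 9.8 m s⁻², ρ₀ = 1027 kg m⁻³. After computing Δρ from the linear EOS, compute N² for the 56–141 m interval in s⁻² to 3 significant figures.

6.48 × 10⁻⁵ s⁻²

ΔT = +0.8 K, ΔS = +0.89 psu (deep − shallow).
Δρ/ρ₀ = −αΔT + βΔS = -8.80 × 10⁻⁵ + 6.497 × 10⁻⁴ = 5.617 × 10⁻⁴, so Δρ ≈ 0.5769 kg m⁻³.
N² = (g/ρ₀)·Δρ/Δz = g·(Δρ/ρ₀)/Δz = 9.8 × 5.617 × 10⁻⁴ / 85 = 6.4761 × 10⁻⁵ s⁻² ≈ 6.48 × 10⁻⁵ s⁻².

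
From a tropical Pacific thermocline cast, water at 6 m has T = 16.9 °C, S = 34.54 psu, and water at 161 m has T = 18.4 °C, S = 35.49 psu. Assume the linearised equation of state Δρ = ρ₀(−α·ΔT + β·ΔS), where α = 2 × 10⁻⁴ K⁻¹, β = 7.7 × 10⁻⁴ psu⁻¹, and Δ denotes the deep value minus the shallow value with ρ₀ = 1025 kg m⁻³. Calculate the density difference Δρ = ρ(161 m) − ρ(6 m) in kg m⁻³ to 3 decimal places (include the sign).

+0.442 kg m⁻³

ΔT = +1.5 K, ΔS = +0.95 psu (deep − shallow).
Δρ/ρ₀ = −(2 × 10⁻⁴)(+1.5) + (7.7 × 10⁻⁴)(+0.95) = 4.315 × 10⁻⁴.
Δρ = 1025 × (4.315 × 10⁻⁴) = +0.442 kg m⁻³.
Positive Δρ: denser below, stable.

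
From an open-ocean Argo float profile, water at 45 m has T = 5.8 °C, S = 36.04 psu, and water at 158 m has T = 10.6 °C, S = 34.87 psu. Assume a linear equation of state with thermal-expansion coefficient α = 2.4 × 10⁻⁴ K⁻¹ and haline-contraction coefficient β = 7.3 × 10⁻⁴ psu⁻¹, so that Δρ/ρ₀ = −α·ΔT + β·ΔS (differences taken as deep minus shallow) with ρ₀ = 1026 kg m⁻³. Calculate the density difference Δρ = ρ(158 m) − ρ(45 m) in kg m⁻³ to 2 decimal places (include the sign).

-2.06 kg m⁻³

ΔT = +4.8 K, ΔS = -1.17 psu (deep − shallow).
Δρ/ρ₀ = −(2.4 × 10⁻⁴)(+4.8) + (7.3 × 10⁻⁴)(-1.17) = -2.0061 × 10⁻³.
Δρ = 1026 × (-2.0061 × 10⁻³) = -2.06 kg m⁻³.
Negative Δρ: lighter below, statically unstable.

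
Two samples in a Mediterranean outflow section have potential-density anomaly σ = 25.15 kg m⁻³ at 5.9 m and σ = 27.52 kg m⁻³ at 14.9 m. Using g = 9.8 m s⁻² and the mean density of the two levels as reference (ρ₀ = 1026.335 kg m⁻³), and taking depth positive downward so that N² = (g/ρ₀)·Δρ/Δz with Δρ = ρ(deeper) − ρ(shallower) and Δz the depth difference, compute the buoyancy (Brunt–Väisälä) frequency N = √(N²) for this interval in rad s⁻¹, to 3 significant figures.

0.0501 rad s⁻¹

Δρ = 1027.52 − 1025.15 = 2.37 kg m⁻³ over Δz = 14.9 − 5.9 = 9 m.
N² = (9.8/1026.335) × (2.37/9) = 2.5144 × 10⁻³ s⁻².
N = √(2.5144 × 10⁻³) = 0.050144 rad s⁻¹ ≈ 0.0501 rad s⁻¹.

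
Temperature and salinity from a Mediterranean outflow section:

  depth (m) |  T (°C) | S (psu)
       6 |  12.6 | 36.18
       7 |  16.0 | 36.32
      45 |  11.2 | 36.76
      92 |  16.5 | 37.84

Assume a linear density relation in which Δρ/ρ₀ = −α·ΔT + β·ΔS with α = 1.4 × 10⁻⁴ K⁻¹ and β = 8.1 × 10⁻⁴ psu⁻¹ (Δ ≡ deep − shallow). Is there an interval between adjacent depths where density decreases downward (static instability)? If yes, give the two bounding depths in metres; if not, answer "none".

Evaluate Δρ/ρ₀ = −αΔT + βΔS across each adjacent pair:
  6–7 m: −αΔT+βΔS = −(1.4 × 10⁻⁴)(+3.4)+(8.1 × 10⁻⁴)(+0.14) = -3.6 × 10⁻⁴ → UNSTABLE
  7–45 m: −αΔT+βΔS = −(1.4 × 10⁻⁴)(-4.8)+(8.1 × 10⁻⁴)(+0.44) = 1.0 × 10⁻³ → stable
  45–92 m: −αΔT+βΔS = −(1.4 × 10⁻⁴)(+5.3)+(8.1 × 10⁻⁴)(+1.08) = 1.3 × 10⁻⁴ → stable
The 6–7 m interval has Δρ < 0: lighter water underlies denser water.

6–7 m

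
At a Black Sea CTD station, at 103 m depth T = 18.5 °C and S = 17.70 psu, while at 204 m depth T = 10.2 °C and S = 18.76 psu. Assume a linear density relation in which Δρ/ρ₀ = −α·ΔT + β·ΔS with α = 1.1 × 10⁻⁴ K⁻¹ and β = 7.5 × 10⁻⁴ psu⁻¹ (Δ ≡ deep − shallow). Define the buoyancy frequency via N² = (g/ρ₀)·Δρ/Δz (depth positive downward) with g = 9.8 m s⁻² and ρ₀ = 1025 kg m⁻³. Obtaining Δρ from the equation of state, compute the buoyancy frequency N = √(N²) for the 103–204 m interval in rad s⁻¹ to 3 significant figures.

ΔT = -8.3 K, ΔS = +1.06 psu (deep − shallow).
Δρ/ρ₀ = −αΔT + βΔS = 9.13 × 10⁻⁴ + 7.95 × 10⁻⁴ = 1.708 × 10⁻³, so Δρ ≈ 1.751 kg m⁻³.
N² = (g/ρ₀)·Δρ/Δz = g·(Δρ/ρ₀)/Δz = 9.8 × 1.708 × 10⁻³ / 101 = 1.6573 × 10⁻⁴ s⁻².
N = √(1.6573 × 10⁻⁴) = 0.012874 rad s⁻¹ ≈ 0.0129 rad s⁻¹.

0.0129 rad s⁻¹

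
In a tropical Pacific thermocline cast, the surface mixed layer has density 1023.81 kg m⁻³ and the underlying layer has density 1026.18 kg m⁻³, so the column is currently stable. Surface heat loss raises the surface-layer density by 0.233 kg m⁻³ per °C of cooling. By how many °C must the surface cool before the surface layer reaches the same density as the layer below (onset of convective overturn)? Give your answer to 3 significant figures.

10.2 °C

Density deficit of the surface layer: 1026.18 − 1023.81 = 2.37 kg m⁻³.
Required change = 2.37 / 0.233 = 10.2 °C.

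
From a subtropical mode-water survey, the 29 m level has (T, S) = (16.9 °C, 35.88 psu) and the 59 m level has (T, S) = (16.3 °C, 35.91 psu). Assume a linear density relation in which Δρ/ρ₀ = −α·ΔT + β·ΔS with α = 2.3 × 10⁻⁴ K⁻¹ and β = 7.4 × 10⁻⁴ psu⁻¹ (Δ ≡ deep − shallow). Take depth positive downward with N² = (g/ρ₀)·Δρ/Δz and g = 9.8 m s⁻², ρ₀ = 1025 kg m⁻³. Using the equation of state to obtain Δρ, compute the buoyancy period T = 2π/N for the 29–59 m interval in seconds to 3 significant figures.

ΔT = -0.6 K, ΔS = +0.03 psu (deep − shallow).
Δρ/ρ₀ = −αΔT + βΔS = 1.38 × 10⁻⁴ + 2.22 × 10⁻⁵ = 1.602 × 10⁻⁴, so Δρ ≈ 0.1642 kg m⁻³.
N² = (g/ρ₀)·Δρ/Δz = g·(Δρ/ρ₀)/Δz = 9.8 × 1.602 × 10⁻⁴ / 30 = 5.2332 × 10⁻⁵ s⁻².
N = √(5.2332 × 10⁻⁵) = 7.2341 × 10⁻³ rad s⁻¹ → T = 2π/N = 868.55 s ≈ 869 s.

869 s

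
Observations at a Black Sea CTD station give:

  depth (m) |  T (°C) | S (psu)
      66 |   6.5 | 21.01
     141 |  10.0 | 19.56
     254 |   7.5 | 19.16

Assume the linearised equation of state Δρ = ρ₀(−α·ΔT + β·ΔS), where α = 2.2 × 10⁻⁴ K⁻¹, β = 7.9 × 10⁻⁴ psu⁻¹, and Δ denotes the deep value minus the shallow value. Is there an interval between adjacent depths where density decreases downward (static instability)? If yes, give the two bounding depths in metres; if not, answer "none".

Evaluate Δρ/ρ₀ = −αΔT + βΔS across each adjacent pair:
  66–141 m: −αΔT+βΔS = −(2.2 × 10⁻⁴)(+3.5)+(7.9 × 10⁻⁴)(-1.45) = -1.9 × 10⁻³ → UNSTABLE
  141–254 m: −αΔT+βΔS = −(2.2 × 10⁻⁴)(-2.5)+(7.9 × 10⁻⁴)(-0.40) = 2.3 × 10⁻⁴ → stable
The 66–141 m interval has Δρ < 0: lighter water underlies denser water.

66–141 m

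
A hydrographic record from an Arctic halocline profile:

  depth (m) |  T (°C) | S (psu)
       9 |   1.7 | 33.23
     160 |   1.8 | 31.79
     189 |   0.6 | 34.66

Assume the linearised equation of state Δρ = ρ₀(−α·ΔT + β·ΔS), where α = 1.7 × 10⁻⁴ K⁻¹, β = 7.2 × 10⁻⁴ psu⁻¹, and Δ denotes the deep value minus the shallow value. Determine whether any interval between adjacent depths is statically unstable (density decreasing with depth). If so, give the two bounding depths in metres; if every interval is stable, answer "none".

9–160 m

Evaluate Δρ/ρ₀ = −αΔT + βΔS across each adjacent pair:
  9–160 m: −αΔT+βΔS = −(1.7 × 10⁻⁴)(+0.1)+(7.2 × 10⁻⁴)(-1.44) = -1.1 × 10⁻³ → UNSTABLE
  160–189 m: −αΔT+βΔS = −(1.7 × 10⁻⁴)(-1.2)+(7.2 × 10⁻⁴)(+2.87) = 2.3 × 10⁻³ → stable
The 9–160 m interval has Δρ < 0: lighter water underlies denser water.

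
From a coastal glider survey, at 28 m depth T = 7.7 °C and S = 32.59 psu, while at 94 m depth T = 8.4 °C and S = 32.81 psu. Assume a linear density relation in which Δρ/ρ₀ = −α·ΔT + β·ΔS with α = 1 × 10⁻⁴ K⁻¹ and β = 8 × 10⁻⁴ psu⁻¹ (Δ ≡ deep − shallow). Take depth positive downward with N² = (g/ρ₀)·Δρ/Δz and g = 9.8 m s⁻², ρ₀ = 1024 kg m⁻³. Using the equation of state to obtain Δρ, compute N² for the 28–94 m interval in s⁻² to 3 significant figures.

1.57 × 10⁻⁵ s⁻²

ΔT = +0.7 K, ΔS = +0.22 psu (deep − shallow).
Δρ/ρ₀ = −αΔT + βΔS = -7.00 × 10⁻⁵ + 1.76 × 10⁻⁴ = 1.06 × 10⁻⁴, so Δρ ≈ 0.1085 kg m⁻³.
N² = (g/ρ₀)·Δρ/Δz = g·(Δρ/ρ₀)/Δz = 9.8 × 1.06 × 10⁻⁴ / 66 = 1.5739 × 10⁻⁵ s⁻² ≈ 1.57 × 10⁻⁵ s⁻².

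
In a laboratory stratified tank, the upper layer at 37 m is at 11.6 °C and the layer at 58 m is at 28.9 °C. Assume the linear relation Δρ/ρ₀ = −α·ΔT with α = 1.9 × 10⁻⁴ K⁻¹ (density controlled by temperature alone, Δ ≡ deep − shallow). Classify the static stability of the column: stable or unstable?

ΔT = 28.9 − 11.6 = +17.3 K, so Δρ/ρ₀ = −αΔT = -3.287 × 10⁻³.
Δρ/ρ₀ < 0, so Δρ < 0: deeper water is lighter → statically unstable; the column would overturn.

unstable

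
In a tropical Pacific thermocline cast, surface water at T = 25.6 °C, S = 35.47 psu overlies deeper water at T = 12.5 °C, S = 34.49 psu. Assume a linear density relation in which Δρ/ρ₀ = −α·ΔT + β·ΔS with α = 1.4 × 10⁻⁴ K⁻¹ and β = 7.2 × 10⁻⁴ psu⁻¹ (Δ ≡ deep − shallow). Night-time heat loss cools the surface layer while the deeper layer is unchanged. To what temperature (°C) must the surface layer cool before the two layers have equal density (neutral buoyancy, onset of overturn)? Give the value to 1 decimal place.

Neutral buoyancy requires Δρ = 0, i.e. −α(T_deep − T_surf′) + β(S_deep − S_surf) = 0.
T_surf′ = T_deep − (β/α)·ΔS = 12.5 − (7.2 × 10⁻⁴/1.4 × 10⁻⁴)·(-0.98) = 17.540 °C.
Cooling required: 25.6 − (17.540) = 8.060 °C.

17.5 °C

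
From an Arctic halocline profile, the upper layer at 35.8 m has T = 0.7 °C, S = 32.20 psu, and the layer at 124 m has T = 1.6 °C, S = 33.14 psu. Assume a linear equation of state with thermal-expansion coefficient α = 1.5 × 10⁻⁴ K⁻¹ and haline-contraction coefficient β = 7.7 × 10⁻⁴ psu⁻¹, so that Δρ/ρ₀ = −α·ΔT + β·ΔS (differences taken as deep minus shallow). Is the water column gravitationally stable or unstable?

ΔT = 1.6 − 0.7 = +0.9 K and ΔS = 33.14 − 32.20 = +0.94 psu (deep − shallow).
−αΔT = -1.35 × 10⁻⁴; βΔS = 7.238 × 10⁻⁴; sum Δρ/ρ₀ = 5.888 × 10⁻⁴.
Δρ/ρ₀ > 0, so Δρ > 0: deeper water is denser → statically stable.

stable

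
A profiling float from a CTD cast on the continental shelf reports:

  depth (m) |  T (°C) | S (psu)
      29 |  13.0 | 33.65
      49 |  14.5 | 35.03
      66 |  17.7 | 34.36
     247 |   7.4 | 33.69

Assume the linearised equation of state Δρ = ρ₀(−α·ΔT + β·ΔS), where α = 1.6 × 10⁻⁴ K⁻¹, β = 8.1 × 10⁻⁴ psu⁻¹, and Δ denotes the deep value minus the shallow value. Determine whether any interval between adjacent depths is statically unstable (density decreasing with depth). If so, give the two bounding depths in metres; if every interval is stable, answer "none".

Evaluate Δρ/ρ₀ = −αΔT + βΔS across each adjacent pair:
  29–49 m: −αΔT+βΔS = −(1.6 × 10⁻⁴)(+1.5)+(8.1 × 10⁻⁴)(+1.38) = 8.8 × 10⁻⁴ → stable
  49–66 m: −αΔT+βΔS = −(1.6 × 10⁻⁴)(+3.2)+(8.1 × 10⁻⁴)(-0.67) = -1.1 × 10⁻³ → UNSTABLE
  66–247 m: −αΔT+βΔS = −(1.6 × 10⁻⁴)(-10.3)+(8.1 × 10⁻⁴)(-0.67) = 1.1 × 10⁻³ → stable
The 49–66 m interval has Δρ < 0: lighter water underlies denser water.

49–66 m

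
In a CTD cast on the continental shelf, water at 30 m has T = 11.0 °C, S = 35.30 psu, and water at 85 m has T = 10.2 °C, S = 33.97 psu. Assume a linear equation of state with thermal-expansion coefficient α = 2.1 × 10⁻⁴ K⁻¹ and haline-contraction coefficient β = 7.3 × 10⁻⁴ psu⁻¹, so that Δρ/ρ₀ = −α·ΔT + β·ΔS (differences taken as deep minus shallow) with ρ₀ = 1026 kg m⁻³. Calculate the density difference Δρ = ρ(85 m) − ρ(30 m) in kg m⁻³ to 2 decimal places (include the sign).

ΔT = -0.8 K, ΔS = -1.33 psu (deep − shallow).
Δρ/ρ₀ = −(2.1 × 10⁻⁴)(-0.8) + (7.3 × 10⁻⁴)(-1.33) = -8.029 × 10⁻⁴.
Δρ = 1026 × (-8.029 × 10⁻⁴) = -0.82 kg m⁻³.
Negative Δρ: lighter below, statically unstable.

-0.82 kg m⁻³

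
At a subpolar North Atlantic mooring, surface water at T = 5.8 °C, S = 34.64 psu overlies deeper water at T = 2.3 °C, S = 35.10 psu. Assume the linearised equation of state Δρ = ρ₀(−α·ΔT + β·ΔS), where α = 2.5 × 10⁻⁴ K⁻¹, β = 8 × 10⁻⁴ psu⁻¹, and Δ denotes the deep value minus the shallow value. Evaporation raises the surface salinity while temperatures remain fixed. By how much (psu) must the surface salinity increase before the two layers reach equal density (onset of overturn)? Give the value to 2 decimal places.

1.55 psu

Neutral buoyancy requires −α(T_deep − T_surf) + β(S_deep − S_surf′) = 0.
S_surf′ = S_deep − (α/β)·ΔT = 35.10 − (2.5 × 10⁻⁴/8 × 10⁻⁴)·(-3.5) = 36.1938 psu.
Increase required: 36.1938 − 34.64 = 1.5538 psu.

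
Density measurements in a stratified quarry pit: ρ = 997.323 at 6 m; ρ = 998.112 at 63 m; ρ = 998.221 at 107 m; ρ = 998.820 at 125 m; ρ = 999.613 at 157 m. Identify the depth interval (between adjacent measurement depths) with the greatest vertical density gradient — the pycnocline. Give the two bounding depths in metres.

Compute the density gradient over each adjacent pair:
  6–63 m: Δρ/Δz = 0.789/57 = 0.014 kg m⁻⁴
  63–107 m: Δρ/Δz = 0.109/44 = 2.5 × 10⁻³ kg m⁻⁴
  107–125 m: Δρ/Δz = 0.599/18 = 0.033 kg m⁻⁴
  125–157 m: Δρ/Δz = 0.793/32 = 0.025 kg m⁻⁴
The largest gradient is in the 107–125 m interval — the pycnocline.

107–125 m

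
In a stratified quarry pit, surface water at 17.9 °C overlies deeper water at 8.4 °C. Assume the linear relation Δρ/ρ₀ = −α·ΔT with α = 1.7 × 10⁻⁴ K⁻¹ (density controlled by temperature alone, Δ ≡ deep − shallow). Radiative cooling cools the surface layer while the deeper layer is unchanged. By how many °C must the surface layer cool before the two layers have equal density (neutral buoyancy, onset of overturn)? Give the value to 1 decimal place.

With temperature the only control, equal density requires T_surf′ = T_deep.
T_surf′ = 8.4 °C.
Cooling required: 17.9 − 8.4 = 9.5 °C.

9.5 °C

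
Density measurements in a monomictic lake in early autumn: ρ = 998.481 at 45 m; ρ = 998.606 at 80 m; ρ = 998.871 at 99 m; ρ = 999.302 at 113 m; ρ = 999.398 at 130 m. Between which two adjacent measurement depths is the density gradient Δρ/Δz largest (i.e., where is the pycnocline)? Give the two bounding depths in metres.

99–113 m

Compute the density gradient over each adjacent pair:
  45–80 m: Δρ/Δz = 0.125/35 = 3.6 × 10⁻³ kg m⁻⁴
  80–99 m: Δρ/Δz = 0.265/19 = 0.014 kg m⁻⁴
  99–113 m: Δρ/Δz = 0.431/14 = 0.031 kg m⁻⁴
  113–130 m: Δρ/Δz = 0.096/17 = 5.6 × 10⁻³ kg m⁻⁴
The largest gradient is in the 99–113 m interval — the pycnocline.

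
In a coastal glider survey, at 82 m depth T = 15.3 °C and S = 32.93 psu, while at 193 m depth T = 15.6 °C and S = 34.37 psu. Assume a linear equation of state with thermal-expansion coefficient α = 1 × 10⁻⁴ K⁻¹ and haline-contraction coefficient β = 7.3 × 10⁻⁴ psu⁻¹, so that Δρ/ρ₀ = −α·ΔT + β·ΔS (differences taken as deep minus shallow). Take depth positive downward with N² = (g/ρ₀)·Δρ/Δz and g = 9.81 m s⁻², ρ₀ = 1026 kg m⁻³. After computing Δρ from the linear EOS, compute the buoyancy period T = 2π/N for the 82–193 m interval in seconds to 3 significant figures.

661 s

ΔT = +0.3 K, ΔS = +1.44 psu (deep − shallow).
Δρ/ρ₀ = −αΔT + βΔS = -3.00 × 10⁻⁵ + 1.0512 × 10⁻³ = 1.0212 × 10⁻³, so Δρ ≈ 1.048 kg m⁻³.
N² = (g/ρ₀)·Δρ/Δz = g·(Δρ/ρ₀)/Δz = 9.81 × 1.0212 × 10⁻³ / 111 = 9.0252 × 10⁻⁵ s⁻².
N = √(9.0252 × 10⁻⁵) = 9.5001 × 10⁻³ rad s⁻¹ → T = 2π/N = 661.38 s ≈ 661 s.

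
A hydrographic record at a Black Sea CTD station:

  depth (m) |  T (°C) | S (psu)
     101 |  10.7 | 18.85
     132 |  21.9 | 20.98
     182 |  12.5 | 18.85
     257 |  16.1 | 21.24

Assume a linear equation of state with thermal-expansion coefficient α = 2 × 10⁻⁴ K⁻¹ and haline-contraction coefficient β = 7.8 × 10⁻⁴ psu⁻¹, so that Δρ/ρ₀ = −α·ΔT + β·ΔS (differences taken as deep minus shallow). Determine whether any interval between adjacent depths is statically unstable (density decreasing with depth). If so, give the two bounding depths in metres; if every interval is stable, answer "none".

Evaluate Δρ/ρ₀ = −αΔT + βΔS across each adjacent pair:
  101–132 m: −αΔT+βΔS = −(2 × 10⁻⁴)(+11.2)+(7.8 × 10⁻⁴)(+2.13) = -5.8 × 10⁻⁴ → UNSTABLE
  132–182 m: −αΔT+βΔS = −(2 × 10⁻⁴)(-9.4)+(7.8 × 10⁻⁴)(-2.13) = 2.2 × 10⁻⁴ → stable
  182–257 m: −αΔT+βΔS = −(2 × 10⁻⁴)(+3.6)+(7.8 × 10⁻⁴)(+2.39) = 1.1 × 10⁻³ → stable
The 101–132 m interval has Δρ < 0: lighter water underlies denser water.

101–132 m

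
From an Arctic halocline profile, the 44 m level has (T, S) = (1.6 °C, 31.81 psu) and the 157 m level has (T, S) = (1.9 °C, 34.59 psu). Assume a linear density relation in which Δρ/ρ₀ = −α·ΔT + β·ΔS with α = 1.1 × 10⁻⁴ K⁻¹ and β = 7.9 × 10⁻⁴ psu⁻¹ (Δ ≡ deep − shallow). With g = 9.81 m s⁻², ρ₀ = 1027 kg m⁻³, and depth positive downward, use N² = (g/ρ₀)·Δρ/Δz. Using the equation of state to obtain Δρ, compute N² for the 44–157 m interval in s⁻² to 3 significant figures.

1.88 × 10⁻⁴ s⁻²

ΔT = +0.3 K, ΔS = +2.78 psu (deep − shallow).
Δρ/ρ₀ = −αΔT + βΔS = -3.30 × 10⁻⁵ + 2.1962 × 10⁻³ = 2.1632 × 10⁻³, so Δρ ≈ 2.222 kg m⁻³.
N² = (g/ρ₀)·Δρ/Δz = g·(Δρ/ρ₀)/Δz = 9.81 × 2.1632 × 10⁻³ / 113 = 1.8780 × 10⁻⁴ s⁻² ≈ 1.88 × 10⁻⁴ s⁻².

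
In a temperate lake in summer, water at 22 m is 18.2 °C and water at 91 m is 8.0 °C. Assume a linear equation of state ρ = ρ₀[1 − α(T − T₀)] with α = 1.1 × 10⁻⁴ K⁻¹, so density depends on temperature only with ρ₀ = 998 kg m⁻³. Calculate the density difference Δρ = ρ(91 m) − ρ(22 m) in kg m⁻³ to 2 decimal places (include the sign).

ΔT = -10.2 K, Δρ/ρ₀ = −αΔT = 1.122 × 10⁻³.
Δρ = 998 × (1.122 × 10⁻³) = +1.12 kg m⁻³.
Positive Δρ: denser below, stable.

+1.12 kg m⁻³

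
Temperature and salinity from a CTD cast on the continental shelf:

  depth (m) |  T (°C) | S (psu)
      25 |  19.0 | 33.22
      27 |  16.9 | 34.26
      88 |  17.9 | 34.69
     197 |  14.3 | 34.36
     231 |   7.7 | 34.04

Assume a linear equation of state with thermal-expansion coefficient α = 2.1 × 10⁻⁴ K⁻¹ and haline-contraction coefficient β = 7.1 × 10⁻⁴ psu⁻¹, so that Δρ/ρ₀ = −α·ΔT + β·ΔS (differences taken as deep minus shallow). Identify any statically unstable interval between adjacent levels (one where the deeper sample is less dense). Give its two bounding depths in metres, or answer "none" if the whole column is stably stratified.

Evaluate Δρ/ρ₀ = −αΔT + βΔS across each adjacent pair:
  25–27 m: −αΔT+βΔS = −(2.1 × 10⁻⁴)(-2.1)+(7.1 × 10⁻⁴)(+1.04) = 1.2 × 10⁻³ → stable
  27–88 m: −αΔT+βΔS = −(2.1 × 10⁻⁴)(+1.0)+(7.1 × 10⁻⁴)(+0.43) = 9.5 × 10⁻⁵ → stable
  88–197 m: −αΔT+βΔS = −(2.1 × 10⁻⁴)(-3.6)+(7.1 × 10⁻⁴)(-0.33) = 5.2 × 10⁻⁴ → stable
  197–231 m: −αΔT+βΔS = −(2.1 × 10⁻⁴)(-6.6)+(7.1 × 10⁻⁴)(-0.32) = 1.2 × 10⁻³ → stable
Every interval has Δρ > 0: the column is stably stratified throughout.

none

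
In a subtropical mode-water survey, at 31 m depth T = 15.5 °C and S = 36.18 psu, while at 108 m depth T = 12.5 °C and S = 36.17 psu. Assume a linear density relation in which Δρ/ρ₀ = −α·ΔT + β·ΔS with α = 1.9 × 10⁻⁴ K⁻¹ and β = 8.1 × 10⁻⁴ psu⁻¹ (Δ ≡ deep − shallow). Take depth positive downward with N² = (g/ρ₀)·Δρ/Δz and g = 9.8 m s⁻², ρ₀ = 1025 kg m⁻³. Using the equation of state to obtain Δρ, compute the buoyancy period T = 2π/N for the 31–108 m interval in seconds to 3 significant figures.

ΔT = -3.0 K, ΔS = -0.01 psu (deep − shallow).
Δρ/ρ₀ = −αΔT + βΔS = 5.70 × 10⁻⁴ − 8.10 × 10⁻⁶ = 5.619 × 10⁻⁴, so Δρ ≈ 0.5759 kg m⁻³.
N² = (g/ρ₀)·Δρ/Δz = g·(Δρ/ρ₀)/Δz = 9.8 × 5.619 × 10⁻⁴ / 77 = 7.1515 × 10⁻⁵ s⁻².
N = √(7.1515 × 10⁻⁵) = 8.4567 × 10⁻³ rad s⁻¹ → T = 2π/N = 742.98 s ≈ 743 s.

743 s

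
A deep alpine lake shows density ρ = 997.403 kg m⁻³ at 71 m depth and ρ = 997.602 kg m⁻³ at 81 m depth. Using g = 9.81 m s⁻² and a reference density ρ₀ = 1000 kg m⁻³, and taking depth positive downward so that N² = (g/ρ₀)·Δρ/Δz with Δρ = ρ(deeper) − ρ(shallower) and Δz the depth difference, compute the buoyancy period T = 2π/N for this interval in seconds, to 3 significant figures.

450 s

Δρ = 997.602 − 997.403 = 0.199 kg m⁻³ over Δz = 81 − 71 = 10 m.
N² = (9.81/1000) × (0.199/10) = 1.9522 × 10⁻⁴ s⁻².
N = √(1.9522 × 10⁻⁴) = 0.013972 rad s⁻¹, so T = 2π/N = 449.70 s ≈ 450 s.
Since Δρ > 0 the layer is stably stratified.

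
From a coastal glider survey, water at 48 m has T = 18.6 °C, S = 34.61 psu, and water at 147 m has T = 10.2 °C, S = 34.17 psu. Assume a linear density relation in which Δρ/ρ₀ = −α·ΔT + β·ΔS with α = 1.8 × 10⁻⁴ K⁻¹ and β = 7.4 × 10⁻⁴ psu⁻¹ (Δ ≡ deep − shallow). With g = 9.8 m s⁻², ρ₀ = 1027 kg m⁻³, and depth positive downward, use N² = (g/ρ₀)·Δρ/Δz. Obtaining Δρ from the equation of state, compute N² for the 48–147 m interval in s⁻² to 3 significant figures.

ΔT = -8.4 K, ΔS = -0.44 psu (deep − shallow).
Δρ/ρ₀ = −αΔT + βΔS = 1.512 × 10⁻³ − 3.256 × 10⁻⁴ = 1.1864 × 10⁻³, so Δρ ≈ 1.218 kg m⁻³.
N² = (g/ρ₀)·Δρ/Δz = g·(Δρ/ρ₀)/Δz = 9.8 × 1.1864 × 10⁻³ / 99 = 1.1744 × 10⁻⁴ s⁻² ≈ 1.17 × 10⁻⁴ s⁻².

1.17 × 10⁻⁴ s⁻²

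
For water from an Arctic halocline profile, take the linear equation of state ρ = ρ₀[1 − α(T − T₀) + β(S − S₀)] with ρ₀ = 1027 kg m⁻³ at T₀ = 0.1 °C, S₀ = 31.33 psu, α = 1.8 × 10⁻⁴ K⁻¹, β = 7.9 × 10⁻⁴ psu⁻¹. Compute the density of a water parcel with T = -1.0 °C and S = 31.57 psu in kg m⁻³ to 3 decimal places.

1027.398 kg m⁻³

T − T₀ = -1.1 K, S − S₀ = +0.24 psu.
Bracket = 1 − α·(-1.1) + β·(+0.24) = 1 + (3.876 × 10⁻⁴) = 1.0003876.
ρ = 1027 × 1.0003876 = 1027.398 kg m⁻³.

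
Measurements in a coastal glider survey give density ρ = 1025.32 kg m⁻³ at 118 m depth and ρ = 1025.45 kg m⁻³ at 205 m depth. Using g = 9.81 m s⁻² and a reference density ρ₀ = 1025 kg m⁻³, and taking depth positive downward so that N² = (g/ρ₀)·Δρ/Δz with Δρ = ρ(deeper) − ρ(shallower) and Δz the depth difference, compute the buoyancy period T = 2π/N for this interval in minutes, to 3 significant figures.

Δρ = 1025.45 − 1025.32 = 0.13 kg m⁻³ over Δz = 205 − 118 = 87 m.
N² = (9.81/1025) × (0.13/87) = 1.4301 × 10⁻⁵ s⁻².
N = √(1.4301 × 10⁻⁵) = 3.7817 × 10⁻³ rad s⁻¹, so T = 2π/N = 1.6615 × 10³ s = 27.692 min ≈ 27.7 min.

27.7 min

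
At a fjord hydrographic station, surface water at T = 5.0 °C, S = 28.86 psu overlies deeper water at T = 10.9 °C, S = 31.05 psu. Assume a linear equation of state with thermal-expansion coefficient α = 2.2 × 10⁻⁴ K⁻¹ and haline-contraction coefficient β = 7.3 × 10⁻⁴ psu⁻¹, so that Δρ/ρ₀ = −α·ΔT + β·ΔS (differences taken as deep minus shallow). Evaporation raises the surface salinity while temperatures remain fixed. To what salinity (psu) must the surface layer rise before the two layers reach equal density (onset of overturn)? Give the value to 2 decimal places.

29.27 psu

Neutral buoyancy requires −α(T_deep − T_surf) + β(S_deep − S_surf′) = 0.
S_surf′ = S_deep − (α/β)·ΔT = 31.05 − (2.2 × 10⁻⁴/7.3 × 10⁻⁴)·(+5.9) = 29.2719 psu.
Increase required: 29.2719 − 28.86 = 0.4119 psu.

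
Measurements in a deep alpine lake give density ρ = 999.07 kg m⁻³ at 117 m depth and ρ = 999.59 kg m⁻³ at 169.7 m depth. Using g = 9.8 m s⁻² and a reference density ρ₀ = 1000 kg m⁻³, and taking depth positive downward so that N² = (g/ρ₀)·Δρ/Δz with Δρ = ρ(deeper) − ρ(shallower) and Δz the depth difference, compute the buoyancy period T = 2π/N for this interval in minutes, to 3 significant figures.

10.6 min

Δρ = 999.59 − 999.07 = 0.52 kg m⁻³ over Δz = 169.7 − 117 = 52.7 m.
N² = (9.8/1000) × (0.52/52.7) = 9.6698 × 10⁻⁵ s⁻².
N = √(9.6698 × 10⁻⁵) = 9.8335 × 10⁻³ rad s⁻¹, so T = 2π/N = 638.96 s = 10.649 min ≈ 10.6 min.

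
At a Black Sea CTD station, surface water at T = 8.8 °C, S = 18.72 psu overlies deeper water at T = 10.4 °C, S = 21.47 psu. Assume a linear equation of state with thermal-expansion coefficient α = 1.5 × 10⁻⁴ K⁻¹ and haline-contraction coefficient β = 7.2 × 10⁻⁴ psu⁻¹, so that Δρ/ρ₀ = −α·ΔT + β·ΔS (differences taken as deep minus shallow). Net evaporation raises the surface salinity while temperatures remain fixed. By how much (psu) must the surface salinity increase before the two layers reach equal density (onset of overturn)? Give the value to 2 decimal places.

Neutral buoyancy requires −α(T_deep − T_surf) + β(S_deep − S_surf′) = 0.
S_surf′ = S_deep − (α/β)·ΔT = 21.47 − (1.5 × 10⁻⁴/7.2 × 10⁻⁴)·(+1.6) = 21.1367 psu.
Increase required: 21.1367 − 18.72 = 2.4167 psu.

2.42 psu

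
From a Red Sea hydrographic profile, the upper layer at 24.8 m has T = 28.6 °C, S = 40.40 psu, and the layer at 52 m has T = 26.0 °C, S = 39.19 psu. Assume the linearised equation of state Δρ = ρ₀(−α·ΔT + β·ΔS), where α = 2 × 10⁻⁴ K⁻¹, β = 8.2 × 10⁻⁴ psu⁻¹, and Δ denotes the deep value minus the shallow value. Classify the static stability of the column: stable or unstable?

unstable

ΔT = 26.0 − 28.6 = -2.6 K and ΔS = 39.19 − 40.40 = -1.21 psu (deep − shallow).
−αΔT = 5.20 × 10⁻⁴; βΔS = -9.922 × 10⁻⁴; sum Δρ/ρ₀ = -4.722 × 10⁻⁴.
Δρ/ρ₀ < 0, so Δρ < 0: deeper water is lighter → statically unstable; the column would overturn.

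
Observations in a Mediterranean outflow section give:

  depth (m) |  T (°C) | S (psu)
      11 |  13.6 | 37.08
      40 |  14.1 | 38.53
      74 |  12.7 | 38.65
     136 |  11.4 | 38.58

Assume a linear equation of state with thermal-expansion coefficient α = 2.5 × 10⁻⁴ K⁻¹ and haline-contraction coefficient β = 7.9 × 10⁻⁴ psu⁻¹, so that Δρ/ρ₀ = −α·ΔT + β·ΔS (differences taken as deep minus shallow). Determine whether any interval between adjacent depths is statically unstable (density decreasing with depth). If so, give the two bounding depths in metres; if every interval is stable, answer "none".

none

Evaluate Δρ/ρ₀ = −αΔT + βΔS across each adjacent pair:
  11–40 m: −αΔT+βΔS = −(2.5 × 10⁻⁴)(+0.5)+(7.9 × 10⁻⁴)(+1.45) = 1.0 × 10⁻³ → stable
  40–74 m: −αΔT+βΔS = −(2.5 × 10⁻⁴)(-1.4)+(7.9 × 10⁻⁴)(+0.12) = 4.4 × 10⁻⁴ → stable
  74–136 m: −αΔT+βΔS = −(2.5 × 10⁻⁴)(-1.3)+(7.9 × 10⁻⁴)(-0.07) = 2.7 × 10⁻⁴ → stable
Every interval has Δρ > 0: the column is stably stratified throughout.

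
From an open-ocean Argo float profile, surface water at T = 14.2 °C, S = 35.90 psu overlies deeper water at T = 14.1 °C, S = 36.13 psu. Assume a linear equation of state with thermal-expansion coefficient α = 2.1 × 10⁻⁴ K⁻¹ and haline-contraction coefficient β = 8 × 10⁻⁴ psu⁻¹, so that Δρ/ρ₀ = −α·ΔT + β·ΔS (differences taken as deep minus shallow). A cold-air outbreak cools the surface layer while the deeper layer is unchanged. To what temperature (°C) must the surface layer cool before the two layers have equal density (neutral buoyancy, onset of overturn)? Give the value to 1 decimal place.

Neutral buoyancy requires Δρ = 0, i.e. −α(T_deep − T_surf′) + β(S_deep − S_surf) = 0.
T_surf′ = T_deep − (β/α)·ΔS = 14.1 − (8 × 10⁻⁴/2.1 × 10⁻⁴)·(+0.23) = 13.224 °C.
Cooling required: 14.2 − (13.224) = 0.976 °C.

13.2 °C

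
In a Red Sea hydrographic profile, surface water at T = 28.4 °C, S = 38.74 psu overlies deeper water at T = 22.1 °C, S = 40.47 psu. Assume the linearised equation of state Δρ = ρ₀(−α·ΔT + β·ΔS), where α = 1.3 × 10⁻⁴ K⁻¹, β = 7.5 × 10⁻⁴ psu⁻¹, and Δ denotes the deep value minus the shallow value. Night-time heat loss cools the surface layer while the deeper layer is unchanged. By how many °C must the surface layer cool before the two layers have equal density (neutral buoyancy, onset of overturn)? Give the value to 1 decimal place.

Neutral buoyancy requires Δρ = 0, i.e. −α(T_deep − T_surf′) + β(S_deep − S_surf) = 0.
T_surf′ = T_deep − (β/α)·ΔS = 22.1 − (7.5 × 10⁻⁴/1.3 × 10⁻⁴)·(+1.73) = 12.119 °C.
Cooling required: 28.4 − (12.119) = 16.281 °C.

16.3 °C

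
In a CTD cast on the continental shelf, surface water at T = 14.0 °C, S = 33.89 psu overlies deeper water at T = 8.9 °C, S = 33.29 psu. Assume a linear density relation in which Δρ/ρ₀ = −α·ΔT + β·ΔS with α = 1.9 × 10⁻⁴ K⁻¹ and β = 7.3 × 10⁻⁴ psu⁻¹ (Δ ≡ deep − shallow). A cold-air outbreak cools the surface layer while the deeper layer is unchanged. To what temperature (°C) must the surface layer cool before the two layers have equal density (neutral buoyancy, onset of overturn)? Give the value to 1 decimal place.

11.2 °C

Neutral buoyancy requires Δρ = 0, i.e. −α(T_deep − T_surf′) + β(S_deep − S_surf) = 0.
T_surf′ = T_deep − (β/α)·ΔS = 8.9 − (7.3 × 10⁻⁴/1.9 × 10⁻⁴)·(-0.60) = 11.205 °C.
Cooling required: 14.0 − (11.205) = 2.795 °C.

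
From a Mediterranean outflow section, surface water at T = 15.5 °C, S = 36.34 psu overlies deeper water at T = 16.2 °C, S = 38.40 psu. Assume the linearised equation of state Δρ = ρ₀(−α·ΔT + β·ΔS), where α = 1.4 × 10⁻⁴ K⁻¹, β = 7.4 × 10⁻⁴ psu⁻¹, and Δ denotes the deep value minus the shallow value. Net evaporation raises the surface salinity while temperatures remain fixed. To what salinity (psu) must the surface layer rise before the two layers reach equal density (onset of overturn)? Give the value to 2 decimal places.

38.27 psu

Neutral buoyancy requires −α(T_deep − T_surf) + β(S_deep − S_surf′) = 0.
S_surf′ = S_deep − (α/β)·ΔT = 38.40 − (1.4 × 10⁻⁴/7.4 × 10⁻⁴)·(+0.7) = 38.2676 psu.
Increase required: 38.2676 − 36.34 = 1.9276 psu.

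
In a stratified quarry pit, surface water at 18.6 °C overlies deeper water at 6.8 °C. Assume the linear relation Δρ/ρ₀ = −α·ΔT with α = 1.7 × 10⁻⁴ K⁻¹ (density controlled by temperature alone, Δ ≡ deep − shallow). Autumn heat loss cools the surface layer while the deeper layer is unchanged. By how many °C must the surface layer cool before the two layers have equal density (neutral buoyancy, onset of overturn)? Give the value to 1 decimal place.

11.8 °C

With temperature the only control, equal density requires T_surf′ = T_deep.
T_surf′ = 6.8 °C.
Cooling required: 18.6 − 6.8 = 11.8 °C.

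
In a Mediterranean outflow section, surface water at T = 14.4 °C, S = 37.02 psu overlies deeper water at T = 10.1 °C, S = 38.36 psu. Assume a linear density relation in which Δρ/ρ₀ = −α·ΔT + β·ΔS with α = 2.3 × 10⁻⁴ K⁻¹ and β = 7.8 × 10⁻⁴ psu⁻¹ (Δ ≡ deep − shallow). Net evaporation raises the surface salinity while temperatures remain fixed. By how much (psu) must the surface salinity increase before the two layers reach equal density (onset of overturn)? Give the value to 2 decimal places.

2.61 psu

Neutral buoyancy requires −α(T_deep − T_surf) + β(S_deep − S_surf′) = 0.
S_surf′ = S_deep − (α/β)·ΔT = 38.36 − (2.3 × 10⁻⁴/7.8 × 10⁻⁴)·(-4.3) = 39.6279 psu.
Increase required: 39.6279 − 37.02 = 2.6079 psu.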